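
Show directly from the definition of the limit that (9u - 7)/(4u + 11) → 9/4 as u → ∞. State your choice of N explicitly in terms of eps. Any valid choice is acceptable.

Suppose eps > 0. We seek N > 0 such that u > N implies |(9u - 7)/(4u + 11) − (9/4)| < eps.
(9u - 7)/(4u + 11) − (9/4) = (4(9u - 7) − 9(4u + 11)) / (4(4u + 11)) = -127/(4(4u + 11)).
For u > 0 we have 4u + 11 > 4u, so |(9u - 7)/(4u + 11) − (9/4)| = 127/(4(4u + 11)) < 127/(4·4u) = (127/16)/u.
Thus |(9u - 7)/(4u + 11) − (9/4)| < eps whenever u > (127/16)/eps.
Take N = (127/16)/eps. If u > N then |(9u - 7)/(4u + 11) − (9/4)| < (127/16)/u < eps.

N = (127/16)/eps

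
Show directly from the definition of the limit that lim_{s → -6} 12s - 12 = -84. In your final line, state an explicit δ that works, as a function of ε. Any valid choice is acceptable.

δ = ε/12

Fix ε > 0. We need δ > 0 so that 0 < |s + 6| < δ implies |(12s - 12) + 84| < ε.
Since (12s - 12) + 84 = 12(s + 6), we have |(12s - 12) + 84| = 12|s + 6|.
Thus it suffices that |s + 6| < ε/12.
Take δ = ε/12. If 0 < |s + 6| < δ then |(12s - 12) + 84| = 12|s + 6| < 12·(ε/12) = ε.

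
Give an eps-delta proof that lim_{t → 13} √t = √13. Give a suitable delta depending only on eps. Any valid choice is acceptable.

Let eps > 0 be given. We want delta > 0 such that 0 < |t − 13| < delta implies |√t − √13| < eps.
Multiplying by the conjugate, |√t − √13| = |t − 13|/(√t + √13).
Restrict delta ≤ 13 so that |t − 13| < 13 forces t > 0, and then √t + √13 > √13.
Hence |√t − √13| < |t − 13|/√13, which is < eps once |t − 13| < √13·eps.
Take delta = min(13, √13·eps). If 0 < |t − 13| < delta then t > 0 and |√t − √13| < |t − 13|/√13 < eps.

delta = min(13, √13·eps)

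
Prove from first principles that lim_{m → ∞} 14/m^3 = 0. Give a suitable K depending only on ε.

K = (14/ε)^{1/3}

Suppose ε > 0. For m ≥ 1, |14/m^3 − 0| = 14/m^3.
14/m^3 < ε ⇔ m^3 > 14/ε ⇔ m > (14/ε)^{1/3}.
Take K = (14/ε)^{1/3}. Then m > K implies 14/m^3 < ε.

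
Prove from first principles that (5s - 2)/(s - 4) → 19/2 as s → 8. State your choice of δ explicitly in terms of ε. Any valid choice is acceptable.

δ = min(2, (4/9)ε)

Fix ε > 0. We want δ > 0 with 0 < |s − 8| < δ ⇒ |(5s - 2)/(s - 4) − (19/2)| < ε.
Combining over a common denominator, (5s - 2)/(s - 4) − (19/2) = [(5s - 2)·4 − 38·(s - 4)] / [4·(s - 4)] = -18(s − 8) / (4(s - 4)).
So |(5s - 2)/(s - 4) − (19/2)| = 18|s − 8| / (4·|s − 4|).
Restrict δ ≤ 2. Then |s − 8| < 2 gives |s − 4| = |(s − 8) + 4| ≥ 4 − 2 = 2.
Hence |(5s - 2)/(s - 4) − (19/2)| < 18|s − 8|/(4·2) = (9/4)|s − 8|, which is < ε once |s − 8| < (4/9)ε.
Take δ = min(2, (4/9)ε). Then 0 < |s − 8| < δ forces both bounds, so |(5s - 2)/(s - 4) − (19/2)| < ε.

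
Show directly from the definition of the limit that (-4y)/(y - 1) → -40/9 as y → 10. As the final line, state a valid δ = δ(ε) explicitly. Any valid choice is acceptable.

Fix ε > 0. We want δ > 0 with 0 < |y − 10| < δ ⇒ |(-4y)/(y - 1) + 40/9| < ε.
Combining over a common denominator, (-4y)/(y - 1) + 40/9 = [(-4y)·9 − (-40)·(y - 1)] / [9·(y - 1)] = 4(y − 10) / (9(y - 1)).
So |(-4y)/(y - 1) + 40/9| = 4|y − 10| / (9·|y − 1|).
Require δ ≤ 9/2, so |y − 1| ≥ |9| − |y − 10| > 9 − 9/2 = 9/2.
Hence |(-4y)/(y - 1) + 40/9| < 4|y − 10|/(9·(9/2)) = (8/81)|y − 10|, which is < ε once |y − 10| < (81/8)ε.
Take δ = min(9/2, (81/8)ε). Then 0 < |y − 10| < δ forces both bounds, so |(-4y)/(y - 1) + 40/9| < ε.

δ = min(9/2, (81/8)ε)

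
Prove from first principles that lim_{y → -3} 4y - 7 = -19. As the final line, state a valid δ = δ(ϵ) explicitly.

δ = ϵ/4

Fix ϵ > 0. We need δ > 0 so that 0 < |y + 3| < δ implies |(4y - 7) + 19| < ϵ.
Since (4y - 7) + 19 = 4(y + 3), we have |(4y - 7) + 19| = 4|y + 3|.
Thus it suffices that |y + 3| < ϵ/4.
Take δ = ϵ/4. If 0 < |y + 3| < δ then |(4y - 7) + 19| = 4|y + 3| < 4·(ϵ/4) = ϵ.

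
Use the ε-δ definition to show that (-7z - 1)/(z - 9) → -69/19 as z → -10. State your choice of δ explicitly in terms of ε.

Suppose ε > 0. We want δ > 0 with 0 < |z + 10| < δ ⇒ |(-7z - 1)/(z - 9) + 69/19| < ε.
Combining over a common denominator, (-7z - 1)/(z - 9) + 69/19 = [(-7z - 1)·(-19) − 69·(z - 9)] / [(-19)·(z - 9)] = 64(z + 10) / ((-19)(z - 9)).
So |(-7z - 1)/(z - 9) + 69/19| = 64|z + 10| / (19·|z − 9|).
Require δ ≤ 19/2, so |z − 9| ≥ |-19| − |z + 10| > 19 − 19/2 = 19/2.
Hence |(-7z - 1)/(z - 9) + 69/19| < 64|z + 10|/(19·(19/2)) = (128/361)|z + 10|, which is < ε once |z + 10| < (361/128)ε.
Take δ = min(19/2, (361/128)ε). Then 0 < |z + 10| < δ forces both bounds, so |(-7z - 1)/(z - 9) + 69/19| < ε.

δ = min(19/2, (361/128)ε)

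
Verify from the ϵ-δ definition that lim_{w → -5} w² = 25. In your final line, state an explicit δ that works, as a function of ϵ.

Fix ϵ > 0. We seek δ > 0 with 0 < |w + 5| < δ ⇒ |w² − 25| < ϵ.
Factor: w² − 25 = (w + 5)(w - 5), so |w² − 25| = |w + 5|·|w - 5|.
Impose δ ≤ 1 so that |w| < 6; then |w - 5| ≤ 11.
Hence |w² − 25| ≤ 11|w + 5|, which is < ϵ once |w + 5| < ϵ/11.
Take δ = min(1, ϵ/11). If 0 < |w + 5| < δ then both bounds hold and |w² − 25| ≤ 11|w + 5| < 11·(ϵ/11) = ϵ.

δ = min(1, ϵ/11)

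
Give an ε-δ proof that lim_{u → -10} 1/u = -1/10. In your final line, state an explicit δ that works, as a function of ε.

Suppose ε > 0. We seek δ > 0 such that 0 < |u + 10| < δ implies |1/u + 1/10| < ε.
|1/u + 1/10| = |-10 − u|/(10·|u|) = |u + 10|/(10|u|).
Require δ ≤ 5 so that |u| > 10 − 5 = 5, hence 10|u| > 50.
Then |1/u + 1/10| < |u + 10|/50, which is < ε when |u + 10| < 50ε.
Take δ = min(5, 50ε). Then 0 < |u + 10| < δ gives both |u + 10| < 5 and |u + 10| < 50ε, so |1/u + 1/10| < ε.

δ = min(5, 50ε)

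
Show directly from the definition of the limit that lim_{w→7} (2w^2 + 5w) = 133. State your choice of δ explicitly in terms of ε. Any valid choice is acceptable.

δ = min(1, ε/35)

Let ε > 0. We want δ > 0 such that 0 < |w − 7| < δ implies |(2w^2 + 5w) − 133| < ε.
(2w^2 + 5w) − 133 = 2w^2 + 5w - 133 = (w − 7)(2w + 19).
So |(2w^2 + 5w) − 133| = |w − 7|·|2w + 19|.
Require δ ≤ 1. Then |w − 7| < 1 gives |w| < 8, and by the triangle inequality |2w + 19| ≤ 2·8 + 19 = 35.
Hence |(2w^2 + 5w) − 133| ≤ 35|w − 7| < ε provided |w − 7| < ε/35.
Take δ = min(1, ε/35). Then 0 < |w − 7| < δ gives both |w − 7| < 1 and |w − 7| < ε/35, so |(2w^2 + 5w) − 133| < ε.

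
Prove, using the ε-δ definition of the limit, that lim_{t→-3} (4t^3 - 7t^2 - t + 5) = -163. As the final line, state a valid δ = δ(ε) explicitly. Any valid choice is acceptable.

Let ε > 0 be given. We want δ > 0 such that 0 < |t + 3| < δ implies |(4t^3 - 7t^2 - t + 5) + 163| < ε.
(4t^3 - 7t^2 - t + 5) + 163 = 4t^3 - 7t^2 - t + 168 = (t + 3)(4t^2 - 19t + 56).
So |(4t^3 - 7t^2 - t + 5) + 163| = |t + 3|·|4t^2 - 19t + 56|.
Assume first that |t + 3| < 1, so |t| < 4. Then |4t^2 - 19t + 56| ≤ 4·4^2 + 19·4 + 56 = 196.
Hence |(4t^3 - 7t^2 - t + 5) + 163| ≤ 196|t + 3| < ε provided |t + 3| < ε/196.
Take δ = min(1, ε/196). Then 0 < |t + 3| < δ gives both |t + 3| < 1 and |t + 3| < ε/196, so |(4t^3 - 7t^2 - t + 5) + 163| < ε.

δ = min(1, ε/196)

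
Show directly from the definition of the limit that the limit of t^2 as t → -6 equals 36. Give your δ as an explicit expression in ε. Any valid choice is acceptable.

Suppose ε > 0. We seek δ > 0 with 0 < |t + 6| < δ ⇒ |t^2 − 36| < ε.
Factor: t^2 − 36 = (t + 6)(t - 6), so |t^2 − 36| = |t + 6|·|t - 6|.
Impose δ ≤ 1 so that |t| < 7; then |t - 6| ≤ 13.
Hence |t^2 − 36| ≤ 13|t + 6|, which is < ε once |t + 6| < ε/13.
Take δ = min(1, ε/13). If 0 < |t + 6| < δ then both bounds hold and |t^2 − 36| ≤ 13|t + 6| < 13·(ε/13) = ε.

δ = min(1, ε/13)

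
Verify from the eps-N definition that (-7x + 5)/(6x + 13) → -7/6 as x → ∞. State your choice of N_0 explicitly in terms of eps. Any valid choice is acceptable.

N_0 = (121/36)/eps

Let eps > 0. We seek N_0 > 0 such that x > N_0 implies |(-7x + 5)/(6x + 13) + 7/6| < eps.
(-7x + 5)/(6x + 13) + 7/6 = (6(-7x + 5) − (-7)(6x + 13)) / (6(6x + 13)) = 121/(6(6x + 13)).
For x > 0 we have 6x + 13 > 6x, so |(-7x + 5)/(6x + 13) + 7/6| = 121/(6(6x + 13)) < 121/(6·6x) = (121/36)/x.
Thus |(-7x + 5)/(6x + 13) + 7/6| < eps whenever x > (121/36)/eps.
Take N_0 = (121/36)/eps. If x > N_0 then |(-7x + 5)/(6x + 13) + 7/6| < (121/36)/x < eps.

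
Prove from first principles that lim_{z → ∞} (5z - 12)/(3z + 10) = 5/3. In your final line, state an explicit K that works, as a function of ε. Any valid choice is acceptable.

K = (86/9)/ε

Let ε > 0. We seek K > 0 such that z > K implies |(5z - 12)/(3z + 10) − (5/3)| < ε.
(5z - 12)/(3z + 10) − (5/3) = (3(5z - 12) − 5(3z + 10)) / (3(3z + 10)) = -86/(3(3z + 10)).
For z > 0 we have 3z + 10 > 3z, so |(5z - 12)/(3z + 10) − (5/3)| = 86/(3(3z + 10)) < 86/(3·3z) = (86/9)/z.
Thus |(5z - 12)/(3z + 10) − (5/3)| < ε whenever z > (86/9)/ε.
Take K = (86/9)/ε. If z > K then |(5z - 12)/(3z + 10) − (5/3)| < (86/9)/z < ε.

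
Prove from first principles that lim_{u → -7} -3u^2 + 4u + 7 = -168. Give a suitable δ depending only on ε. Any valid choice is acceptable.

Fix ε > 0. We want δ > 0 such that 0 < |u + 7| < δ implies |(-3u^2 + 4u + 7) + 168| < ε.
(-3u^2 + 4u + 7) + 168 = -3u^2 + 4u + 175 = (u + 7)(-3u + 25).
So |(-3u^2 + 4u + 7) + 168| = |u + 7|·|-3u + 25|.
Assume first that |u + 7| < 2, so |u| < 9. Then |-3u + 25| ≤ 3·9 + 25 = 52.
Hence |(-3u^2 + 4u + 7) + 168| ≤ 52|u + 7| < ε provided |u + 7| < ε/52.
Take δ = min(2, ε/52). Then 0 < |u + 7| < δ gives both |u + 7| < 2 and |u + 7| < ε/52, so |(-3u^2 + 4u + 7) + 168| < ε.

δ = min(2, ε/52)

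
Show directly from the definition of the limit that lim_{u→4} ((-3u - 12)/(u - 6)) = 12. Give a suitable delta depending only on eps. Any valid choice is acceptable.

Let eps > 0 be given. We want delta > 0 with 0 < |u − 4| < delta ⇒ |(-3u - 12)/(u - 6) − 12| < eps.
Combining over a common denominator, (-3u - 12)/(u - 6) − 12 = [(-3u - 12)·(-2) − (-24)·(u - 6)] / [(-2)·(u - 6)] = 30(u − 4) / ((-2)(u - 6)).
So |(-3u - 12)/(u - 6) − 12| = 30|u − 4| / (2·|u − 6|).
Require delta ≤ 1, so |u − 6| ≥ |-2| − |u − 4| > 2 − 1 = 1.
Hence |(-3u - 12)/(u - 6) − 12| < 30|u − 4|/(2·1) = 15|u − 4|, which is < eps once |u − 4| < (1/15)eps.
Take delta = min(1, (1/15)eps). Then 0 < |u − 4| < delta forces both bounds, so |(-3u - 12)/(u - 6) − 12| < eps.

delta = min(1, (1/15)eps)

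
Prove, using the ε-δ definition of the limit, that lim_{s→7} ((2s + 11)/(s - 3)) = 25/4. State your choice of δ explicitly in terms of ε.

Let ε > 0 be given. We want δ > 0 with 0 < |s − 7| < δ ⇒ |(2s + 11)/(s - 3) − (25/4)| < ε.
Combining over a common denominator, (2s + 11)/(s - 3) − (25/4) = [(2s + 11)·4 − 25·(s - 3)] / [4·(s - 3)] = -17(s − 7) / (4(s - 3)).
So |(2s + 11)/(s - 3) − (25/4)| = 17|s − 7| / (4·|s − 3|).
Restrict δ ≤ 2. Then |s − 7| < 2 gives |s − 3| = |(s − 7) + 4| ≥ 4 − 2 = 2.
Hence |(2s + 11)/(s - 3) − (25/4)| < 17|s − 7|/(4·2) = (17/8)|s − 7|, which is < ε once |s − 7| < (8/17)ε.
Take δ = min(2, (8/17)ε). Then 0 < |s − 7| < δ forces both bounds, so |(2s + 11)/(s - 3) − (25/4)| < ε.

δ = min(2, (8/17)ε)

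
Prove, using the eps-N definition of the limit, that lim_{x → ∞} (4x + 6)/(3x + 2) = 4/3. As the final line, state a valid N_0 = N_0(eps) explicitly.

Let eps > 0 be given. We seek N_0 > 0 such that x > N_0 implies |(4x + 6)/(3x + 2) − (4/3)| < eps.
(4x + 6)/(3x + 2) − (4/3) = (3(4x + 6) − 4(3x + 2)) / (3(3x + 2)) = 10/(3(3x + 2)).
For x > 0 we have 3x + 2 > 3x, so |(4x + 6)/(3x + 2) − (4/3)| = 10/(3(3x + 2)) < 10/(3·3x) = (10/9)/x.
Thus |(4x + 6)/(3x + 2) − (4/3)| < eps whenever x > (10/9)/eps.
Take N_0 = (10/9)/eps. If x > N_0 then |(4x + 6)/(3x + 2) − (4/3)| < (10/9)/x < eps.

N_0 = (10/9)/eps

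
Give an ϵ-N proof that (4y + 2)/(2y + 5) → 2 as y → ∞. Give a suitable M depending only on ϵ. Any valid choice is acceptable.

M = 4/ϵ

Let ϵ > 0. We seek M > 0 such that y > M implies |(4y + 2)/(2y + 5) − 2| < ϵ.
(4y + 2)/(2y + 5) − 2 = (2(4y + 2) − 4(2y + 5)) / (2(2y + 5)) = -16/(2(2y + 5)).
For y > 0 we have 2y + 5 > 2y, so |(4y + 2)/(2y + 5) − 2| = 16/(2(2y + 5)) < 16/(2·2y) = 4/y.
Thus |(4y + 2)/(2y + 5) − 2| < ϵ whenever y > 4/ϵ.
Take M = 4/ϵ. If y > M then |(4y + 2)/(2y + 5) − 2| < 4/y < ϵ.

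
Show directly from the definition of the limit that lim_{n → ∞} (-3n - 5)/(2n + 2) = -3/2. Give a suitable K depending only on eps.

Fix eps > 0. For n ≥ 1, |(-3n - 5)/(2n + 2) + 3/2| = |-4|/(2(2n + 2)) = 4/(2(2n + 2)).
Since 2n + 2 ≥ 2n for n ≥ 1, this is ≤ 4/(2·2n) = 1/n.
So |(-3n - 5)/(2n + 2) + 3/2| < eps whenever n > 1/eps.
Take K = 1/eps. If n > K then |(-3n - 5)/(2n + 2) + 3/2| ≤ 1/n < eps.

K = 1/eps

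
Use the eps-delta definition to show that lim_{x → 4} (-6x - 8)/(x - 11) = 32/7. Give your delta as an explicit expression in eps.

delta = min(7/2, (49/148)eps)

Fix eps > 0. We want delta > 0 with 0 < |x − 4| < delta ⇒ |(-6x - 8)/(x - 11) − (32/7)| < eps.
Combining over a common denominator, (-6x - 8)/(x - 11) − (32/7) = [(-6x - 8)·(-7) − (-32)·(x - 11)] / [(-7)·(x - 11)] = 74(x − 4) / ((-7)(x - 11)).
So |(-6x - 8)/(x - 11) − (32/7)| = 74|x − 4| / (7·|x − 11|).
Restrict delta ≤ 7/2. Then |x − 4| < 7/2 gives |x − 11| = |(x − 4) + (-7)| ≥ 7 − 7/2 = 7/2.
Hence |(-6x - 8)/(x - 11) − (32/7)| < 74|x − 4|/(7·(7/2)) = (148/49)|x − 4|, which is < eps once |x − 4| < (49/148)eps.
Take delta = min(7/2, (49/148)eps). Then 0 < |x − 4| < delta forces both bounds, so |(-6x - 8)/(x - 11) − (32/7)| < eps.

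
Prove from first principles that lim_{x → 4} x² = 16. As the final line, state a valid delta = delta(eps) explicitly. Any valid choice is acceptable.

Let eps > 0. We seek delta > 0 with 0 < |x − 4| < delta ⇒ |x² − 16| < eps.
Factor: x² − 16 = (x − 4)(x + 4), so |x² − 16| = |x − 4|·|x + 4|.
Impose delta ≤ 1 so that |x| < 5; then |x + 4| ≤ 9.
Hence |x² − 16| ≤ 9|x − 4|, which is < eps once |x − 4| < eps/9.
Take delta = min(1, eps/9). If 0 < |x − 4| < delta then both bounds hold and |x² − 16| ≤ 9|x − 4| < 9·(eps/9) = eps.

delta = min(1, eps/9)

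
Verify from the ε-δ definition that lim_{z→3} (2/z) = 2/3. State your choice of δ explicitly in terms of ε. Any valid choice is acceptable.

δ = min(3/2, (9/4)ε)

Let ε > 0. We seek δ > 0 such that 0 < |z − 3| < δ implies |2/z − (2/3)| < ε.
|2/z − (2/3)| = 2·|3 − z|/(3·|z|) = 2|z − 3|/(3|z|).
Restrict δ ≤ 3/2. Then |z − 3| < 3/2 gives |z| > 3/2, so 3|z| > 9/2.
Then |2/z − (2/3)| < 2|z − 3|/(9/2), which is < ε when |z − 3| < (9/4)ε.
Take δ = min(3/2, (9/4)ε). Then 0 < |z − 3| < δ gives both |z − 3| < 3/2 and |z − 3| < (9/4)ε, so |2/z − (2/3)| < ε.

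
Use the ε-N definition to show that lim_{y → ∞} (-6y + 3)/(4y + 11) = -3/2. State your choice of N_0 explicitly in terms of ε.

N_0 = (39/8)/ε

Suppose ε > 0. We seek N_0 > 0 such that y > N_0 implies |(-6y + 3)/(4y + 11) + 3/2| < ε.
(-6y + 3)/(4y + 11) + 3/2 = (4(-6y + 3) − (-6)(4y + 11)) / (4(4y + 11)) = 78/(4(4y + 11)).
For y > 0 we have 4y + 11 > 4y, so |(-6y + 3)/(4y + 11) + 3/2| = 78/(4(4y + 11)) < 78/(4·4y) = (39/8)/y.
Thus |(-6y + 3)/(4y + 11) + 3/2| < ε whenever y > (39/8)/ε.
Take N_0 = (39/8)/ε. If y > N_0 then |(-6y + 3)/(4y + 11) + 3/2| < (39/8)/y < ε.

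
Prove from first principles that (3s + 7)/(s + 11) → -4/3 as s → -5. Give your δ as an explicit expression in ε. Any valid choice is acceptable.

Fix ε > 0. We want δ > 0 with 0 < |s + 5| < δ ⇒ |(3s + 7)/(s + 11) + 4/3| < ε.
Combining over a common denominator, (3s + 7)/(s + 11) + 4/3 = [(3s + 7)·6 − (-8)·(s + 11)] / [6·(s + 11)] = 26(s + 5) / (6(s + 11)).
So |(3s + 7)/(s + 11) + 4/3| = 26|s + 5| / (6·|s + 11|).
Restrict δ ≤ 3. Then |s + 5| < 3 gives |s + 11| = |(s + 5) + 6| ≥ 6 − 3 = 3.
Hence |(3s + 7)/(s + 11) + 4/3| < 26|s + 5|/(6·3) = (13/9)|s + 5|, which is < ε once |s + 5| < (9/13)ε.
Take δ = min(3, (9/13)ε). Then 0 < |s + 5| < δ forces both bounds, so |(3s + 7)/(s + 11) + 4/3| < ε.

δ = min(3, (9/13)ε)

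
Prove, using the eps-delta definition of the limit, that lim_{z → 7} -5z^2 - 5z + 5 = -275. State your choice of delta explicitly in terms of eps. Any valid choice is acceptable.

Let eps > 0 be given. We want delta > 0 such that 0 < |z − 7| < delta implies |(-5z^2 - 5z + 5) + 275| < eps.
(-5z^2 - 5z + 5) + 275 = -5z^2 - 5z + 280 = (z − 7)(-5z - 40).
So |(-5z^2 - 5z + 5) + 275| = |z − 7|·|-5z - 40|.
Require delta ≤ 1. Then |z − 7| < 1 gives |z| < 8, and by the triangle inequality |-5z - 40| ≤ 5·8 + 40 = 80.
Hence |(-5z^2 - 5z + 5) + 275| ≤ 80|z − 7| < eps provided |z − 7| < eps/80.
Take delta = min(1, eps/80). Then 0 < |z − 7| < delta gives both |z − 7| < 1 and |z − 7| < eps/80, so |(-5z^2 - 5z + 5) + 275| < eps.

delta = min(1, eps/80)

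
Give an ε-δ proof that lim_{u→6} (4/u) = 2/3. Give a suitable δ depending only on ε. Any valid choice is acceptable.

Fix ε > 0. We seek δ > 0 such that 0 < |u − 6| < δ implies |4/u − (2/3)| < ε.
|4/u − (2/3)| = 4·|6 − u|/(6·|u|) = 4|u − 6|/(6|u|).
Require δ ≤ 3 so that |u| > 6 − 3 = 3, hence 6|u| > 18.
Then |4/u − (2/3)| < 4|u − 6|/18, which is < ε when |u − 6| < (9/2)ε.
Take δ = min(3, (9/2)ε). Then 0 < |u − 6| < δ gives both |u − 6| < 3 and |u − 6| < (9/2)ε, so |4/u − (2/3)| < ε.

δ = min(3, (9/2)ε)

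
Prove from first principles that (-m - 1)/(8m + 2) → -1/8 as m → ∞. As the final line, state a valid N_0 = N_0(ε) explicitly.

N_0 = (3/32)/ε

Fix ε > 0. For m ≥ 1, |(-m - 1)/(8m + 2) + 1/8| = |-6|/(8(8m + 2)) = 6/(8(8m + 2)).
Since 8m + 2 ≥ 8m for m ≥ 1, this is ≤ 6/(8·8m) = (3/32)/m.
So |(-m - 1)/(8m + 2) + 1/8| < ε whenever m > (3/32)/ε.
Take N_0 = (3/32)/ε. If m > N_0 then |(-m - 1)/(8m + 2) + 1/8| ≤ (3/32)/m < ε.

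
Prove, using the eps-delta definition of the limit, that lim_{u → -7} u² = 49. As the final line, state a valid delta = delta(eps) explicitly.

Let eps > 0. We seek delta > 0 with 0 < |u + 7| < delta ⇒ |u² − 49| < eps.
Factor: u² − 49 = (u + 7)(u - 7), so |u² − 49| = |u + 7|·|u - 7|.
Restrict delta ≤ 1. Then |u + 7| < 1 gives |u| < 8, so by the triangle inequality |u - 7| ≤ 8 + 7 = 15.
Hence |u² − 49| ≤ 15|u + 7|, which is < eps once |u + 7| < eps/15.
Take delta = min(1, eps/15). If 0 < |u + 7| < delta then both bounds hold and |u² − 49| ≤ 15|u + 7| < 15·(eps/15) = eps.

delta = min(1, eps/15)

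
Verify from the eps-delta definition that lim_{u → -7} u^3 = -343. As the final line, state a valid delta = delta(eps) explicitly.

Suppose eps > 0. We seek delta > 0 with 0 < |u + 7| < delta ⇒ |u^3 + 343| < eps.
Factor: u^3 + 343 = (u + 7)(u^2 - 7u + 49), so |u^3 + 343| = |u + 7|·|u^2 - 7u + 49|.
Impose delta ≤ 2 so that |u| < 9; then |u^2 - 7u + 49| ≤ 193.
Hence |u^3 + 343| ≤ 193|u + 7|, which is < eps once |u + 7| < eps/193.
Take delta = min(2, eps/193). If 0 < |u + 7| < delta then both bounds hold and |u^3 + 343| ≤ 193|u + 7| < 193·(eps/193) = eps.

delta = min(2, eps/193)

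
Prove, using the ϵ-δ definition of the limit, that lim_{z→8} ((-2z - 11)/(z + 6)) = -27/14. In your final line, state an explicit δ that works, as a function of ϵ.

Let ϵ > 0 be given. We want δ > 0 with 0 < |z − 8| < δ ⇒ |(-2z - 11)/(z + 6) + 27/14| < ϵ.
Combining over a common denominator, (-2z - 11)/(z + 6) + 27/14 = [(-2z - 11)·14 − (-27)·(z + 6)] / [14·(z + 6)] = -1(z − 8) / (14(z + 6)).
So |(-2z - 11)/(z + 6) + 27/14| = |z − 8| / (14·|z + 6|).
Require δ ≤ 7, so |z + 6| ≥ |14| − |z − 8| > 14 − 7 = 7.
Hence |(-2z - 11)/(z + 6) + 27/14| < |z − 8|/(14·7) = (1/98)|z − 8|, which is < ϵ once |z − 8| < 98ϵ.
Take δ = min(7, 98ϵ). Then 0 < |z − 8| < δ forces both bounds, so |(-2z - 11)/(z + 6) + 27/14| < ϵ.

δ = min(7, 98ϵ)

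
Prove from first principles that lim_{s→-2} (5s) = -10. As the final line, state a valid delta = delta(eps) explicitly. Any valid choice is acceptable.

delta = eps/5

Fix eps > 0. We need delta > 0 so that 0 < |s + 2| < delta implies |(5s) + 10| < eps.
Since (5s) + 10 = 5(s + 2), we have |(5s) + 10| = 5|s + 2|.
Thus it suffices that |s + 2| < eps/5.
Take delta = eps/5. If 0 < |s + 2| < delta then |(5s) + 10| = 5|s + 2| < 5·(eps/5) = eps.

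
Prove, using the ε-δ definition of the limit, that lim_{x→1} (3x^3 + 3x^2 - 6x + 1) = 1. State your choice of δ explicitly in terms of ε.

Let ε > 0 be given. We want δ > 0 such that 0 < |x − 1| < δ implies |(3x^3 + 3x^2 - 6x + 1) − 1| < ε.
(3x^3 + 3x^2 - 6x + 1) − 1 = 3x^3 + 3x^2 - 6x = (x − 1)(3x^2 + 6x).
So |(3x^3 + 3x^2 - 6x + 1) − 1| = |x − 1|·|3x^2 + 6x|.
Assume first that |x − 1| < 1, so |x| < 2. Then |3x^2 + 6x| ≤ 3·2^2 + 6·2 = 24.
Hence |(3x^3 + 3x^2 - 6x + 1) − 1| ≤ 24|x − 1| < ε provided |x − 1| < ε/24.
Take δ = min(1, ε/24). Then 0 < |x − 1| < δ gives both |x − 1| < 1 and |x − 1| < ε/24, so |(3x^3 + 3x^2 - 6x + 1) − 1| < ε.

δ = min(1, ε/24)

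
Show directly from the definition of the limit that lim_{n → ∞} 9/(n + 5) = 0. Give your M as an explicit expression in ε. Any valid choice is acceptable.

Let ε > 0. For n ≥ 1, |9/(n + 5) − 0| = 9/(n + 5) ≤ 9/n.
We need 9/n < ε, i.e. n > 9/ε.
Take M = 9/ε. If n > M then |9/(n + 5)| ≤ 9/n < ε.

M = 9/ε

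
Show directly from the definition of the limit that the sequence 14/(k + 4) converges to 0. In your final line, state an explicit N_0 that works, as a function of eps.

N_0 = 14/eps

Let eps > 0. For k ≥ 1, |14/(k + 4) − 0| = 14/(k + 4) ≤ 14/k.
We need 14/k < eps, i.e. k > 14/eps.
Take N_0 = 14/eps. If k > N_0 then |14/(k + 4)| ≤ 14/k < eps.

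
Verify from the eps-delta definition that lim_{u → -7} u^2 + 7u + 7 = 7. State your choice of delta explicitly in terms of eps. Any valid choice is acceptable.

Fix eps > 0. We want delta > 0 such that 0 < |u + 7| < delta implies |(u^2 + 7u + 7) − 7| < eps.
(u^2 + 7u + 7) − 7 = u^2 + 7u = (u + 7)(u).
So |(u^2 + 7u + 7) − 7| = |u + 7|·|u|.
Require delta ≤ 1. Then |u + 7| < 1 gives |u| < 8, and by the triangle inequality |u| ≤ 8 = 8.
Hence |(u^2 + 7u + 7) − 7| ≤ 8|u + 7| < eps provided |u + 7| < eps/8.
Take delta = min(1, eps/8). Then 0 < |u + 7| < delta gives both |u + 7| < 1 and |u + 7| < eps/8, so |(u^2 + 7u + 7) − 7| < eps.

delta = min(1, eps/8)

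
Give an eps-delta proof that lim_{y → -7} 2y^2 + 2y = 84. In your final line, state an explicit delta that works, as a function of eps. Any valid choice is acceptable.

Let eps > 0 be given. We want delta > 0 such that 0 < |y + 7| < delta implies |(2y^2 + 2y) − 84| < eps.
(2y^2 + 2y) − 84 = 2y^2 + 2y - 84 = (y + 7)(2y - 12).
So |(2y^2 + 2y) − 84| = |y + 7|·|2y - 12|.
Assume first that |y + 7| < 1, so |y| < 8. Then |2y - 12| ≤ 2·8 + 12 = 28.
Hence |(2y^2 + 2y) − 84| ≤ 28|y + 7| < eps provided |y + 7| < eps/28.
Choosing delta = min(1, eps/28) ensures both conditions, hence |(2y^2 + 2y) − 84| < eps.

delta = min(1, eps/28)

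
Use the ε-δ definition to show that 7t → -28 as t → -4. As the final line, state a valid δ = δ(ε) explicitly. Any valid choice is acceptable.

Let ε > 0. We need δ > 0 so that 0 < |t + 4| < δ implies |(7t) + 28| < ε.
Since (7t) + 28 = 7(t + 4), we have |(7t) + 28| = 7|t + 4|.
So 7|t + 4| < ε exactly when |t + 4| < ε/7.
Take δ = ε/7. If 0 < |t + 4| < δ then |(7t) + 28| = 7|t + 4| < 7·(ε/7) = ε.

δ = ε/7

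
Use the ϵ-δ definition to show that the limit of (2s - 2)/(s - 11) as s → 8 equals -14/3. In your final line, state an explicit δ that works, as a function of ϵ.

Let ϵ > 0 be given. We want δ > 0 with 0 < |s − 8| < δ ⇒ |(2s - 2)/(s - 11) + 14/3| < ϵ.
Combining over a common denominator, (2s - 2)/(s - 11) + 14/3 = [(2s - 2)·(-3) − 14·(s - 11)] / [(-3)·(s - 11)] = -20(s − 8) / ((-3)(s - 11)).
So |(2s - 2)/(s - 11) + 14/3| = 20|s − 8| / (3·|s − 11|).
Require δ ≤ 3/2, so |s − 11| ≥ |-3| − |s − 8| > 3 − 3/2 = 3/2.
Hence |(2s - 2)/(s - 11) + 14/3| < 20|s − 8|/(3·(3/2)) = (40/9)|s − 8|, which is < ϵ once |s − 8| < (9/40)ϵ.
Take δ = min(3/2, (9/40)ϵ). Then 0 < |s − 8| < δ forces both bounds, so |(2s - 2)/(s - 11) + 14/3| < ϵ.

δ = min(3/2, (9/40)ϵ)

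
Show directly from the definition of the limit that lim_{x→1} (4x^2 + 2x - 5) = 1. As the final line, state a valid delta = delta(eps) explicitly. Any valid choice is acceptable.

Fix eps > 0. We want delta > 0 such that 0 < |x − 1| < delta implies |(4x^2 + 2x - 5) − 1| < eps.
(4x^2 + 2x - 5) − 1 = 4x^2 + 2x - 6 = (x − 1)(4x + 6).
So |(4x^2 + 2x - 5) − 1| = |x − 1|·|4x + 6|.
Assume first that |x − 1| < 1, so |x| < 2. Then |4x + 6| ≤ 4·2 + 6 = 14.
Hence |(4x^2 + 2x - 5) − 1| ≤ 14|x − 1| < eps provided |x − 1| < eps/14.
Take delta = min(1, eps/14). Then 0 < |x − 1| < delta gives both |x − 1| < 1 and |x − 1| < eps/14, so |(4x^2 + 2x - 5) − 1| < eps.

delta = min(1, eps/14)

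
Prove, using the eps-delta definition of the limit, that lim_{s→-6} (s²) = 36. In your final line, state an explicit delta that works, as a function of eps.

delta = min(1, eps/13)

Fix eps > 0. We seek delta > 0 with 0 < |s + 6| < delta ⇒ |s² − 36| < eps.
Factor: s² − 36 = (s + 6)(s - 6), so |s² − 36| = |s + 6|·|s - 6|.
Restrict delta ≤ 1. Then |s + 6| < 1 gives |s| < 7, so by the triangle inequality |s - 6| ≤ 7 + 6 = 13.
Hence |s² − 36| ≤ 13|s + 6|, which is < eps once |s + 6| < eps/13.
Take delta = min(1, eps/13). If 0 < |s + 6| < delta then both bounds hold and |s² − 36| ≤ 13|s + 6| < 13·(eps/13) = eps.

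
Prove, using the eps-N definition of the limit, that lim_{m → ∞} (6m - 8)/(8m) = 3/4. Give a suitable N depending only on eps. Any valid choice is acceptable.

Suppose eps > 0. For m ≥ 1, |(6m - 8)/(8m) − (3/4)| = |-64|/(8(8m)) = 64/(8(8m)).
Since 8m ≥ 8m for m ≥ 1, this is ≤ 64/(8·8m) = 1/m.
So |(6m - 8)/(8m) − (3/4)| < eps whenever m > 1/eps.
Take N = 1/eps. If m > N then |(6m - 8)/(8m) − (3/4)| ≤ 1/m < eps.

N = 1/eps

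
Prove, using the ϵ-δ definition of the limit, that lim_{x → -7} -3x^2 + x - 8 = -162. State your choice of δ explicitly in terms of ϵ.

δ = min(2, ϵ/49)

Fix ϵ > 0. We want δ > 0 such that 0 < |x + 7| < δ implies |(-3x^2 + x - 8) + 162| < ϵ.
(-3x^2 + x - 8) + 162 = -3x^2 + x + 154 = (x + 7)(-3x + 22).
So |(-3x^2 + x - 8) + 162| = |x + 7|·|-3x + 22|.
Assume first that |x + 7| < 2, so |x| < 9. Then |-3x + 22| ≤ 3·9 + 22 = 49.
Hence |(-3x^2 + x - 8) + 162| ≤ 49|x + 7| < ϵ provided |x + 7| < ϵ/49.
Take δ = min(2, ϵ/49). Then 0 < |x + 7| < δ gives both |x + 7| < 2 and |x + 7| < ϵ/49, so |(-3x^2 + x - 8) + 162| < ϵ.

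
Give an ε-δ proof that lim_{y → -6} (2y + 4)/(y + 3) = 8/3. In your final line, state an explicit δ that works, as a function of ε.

Let ε > 0 be given. We want δ > 0 with 0 < |y + 6| < δ ⇒ |(2y + 4)/(y + 3) − (8/3)| < ε.
Combining over a common denominator, (2y + 4)/(y + 3) − (8/3) = [(2y + 4)·(-3) − (-8)·(y + 3)] / [(-3)·(y + 3)] = 2(y + 6) / ((-3)(y + 3)).
So |(2y + 4)/(y + 3) − (8/3)| = 2|y + 6| / (3·|y + 3|).
Require δ ≤ 3/2, so |y + 3| ≥ |-3| − |y + 6| > 3 − 3/2 = 3/2.
Hence |(2y + 4)/(y + 3) − (8/3)| < 2|y + 6|/(3·(3/2)) = (4/9)|y + 6|, which is < ε once |y + 6| < (9/4)ε.
Take δ = min(3/2, (9/4)ε). Then 0 < |y + 6| < δ forces both bounds, so |(2y + 4)/(y + 3) − (8/3)| < ε.

δ = min(3/2, (9/4)ε)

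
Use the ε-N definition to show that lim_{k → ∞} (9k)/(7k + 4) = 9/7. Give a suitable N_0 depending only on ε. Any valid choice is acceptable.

N_0 = (36/49)/ε

Fix ε > 0. For k ≥ 1, |(9k)/(7k + 4) − (9/7)| = |-36|/(7(7k + 4)) = 36/(7(7k + 4)).
Since 7k + 4 ≥ 7k for k ≥ 1, this is ≤ 36/(7·7k) = (36/49)/k.
So |(9k)/(7k + 4) − (9/7)| < ε whenever k > (36/49)/ε.
Take N_0 = (36/49)/ε. If k > N_0 then |(9k)/(7k + 4) − (9/7)| ≤ (36/49)/k < ε.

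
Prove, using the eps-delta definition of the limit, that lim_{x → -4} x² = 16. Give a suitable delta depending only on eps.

Let eps > 0 be given. We seek delta > 0 with 0 < |x + 4| < delta ⇒ |x² − 16| < eps.
Factor: x² − 16 = (x + 4)(x - 4), so |x² − 16| = |x + 4|·|x - 4|.
Impose delta ≤ 2 so that |x| < 6; then |x - 4| ≤ 10.
Hence |x² − 16| ≤ 10|x + 4|, which is < eps once |x + 4| < eps/10.
Take delta = min(2, eps/10). If 0 < |x + 4| < delta then both bounds hold and |x² − 16| ≤ 10|x + 4| < 10·(eps/10) = eps.

delta = min(2, eps/10)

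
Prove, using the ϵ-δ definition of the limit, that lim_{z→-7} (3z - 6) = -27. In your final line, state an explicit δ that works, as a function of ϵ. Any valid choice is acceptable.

Let ϵ > 0. We need δ > 0 so that 0 < |z + 7| < δ implies |(3z - 6) + 27| < ϵ.
|(3z - 6) + 27| = |3z + 21| = 3|z + 7|.
Thus it suffices that |z + 7| < ϵ/3.
Take δ = ϵ/3. If 0 < |z + 7| < δ then |(3z - 6) + 27| = 3|z + 7| < 3·(ϵ/3) = ϵ.

δ = ϵ/3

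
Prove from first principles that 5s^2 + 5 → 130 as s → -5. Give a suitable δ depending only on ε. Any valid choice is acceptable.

Let ε > 0 be given. We want δ > 0 such that 0 < |s + 5| < δ implies |(5s^2 + 5) − 130| < ε.
(5s^2 + 5) − 130 = 5s^2 - 125 = (s + 5)(5s - 25).
So |(5s^2 + 5) − 130| = |s + 5|·|5s - 25|.
Assume first that |s + 5| < 2, so |s| < 7. Then |5s - 25| ≤ 5·7 + 25 = 60.
Hence |(5s^2 + 5) − 130| ≤ 60|s + 5| < ε provided |s + 5| < ε/60.
Take δ = min(2, ε/60). Then 0 < |s + 5| < δ gives both |s + 5| < 2 and |s + 5| < ε/60, so |(5s^2 + 5) − 130| < ε.

δ = min(2, ε/60)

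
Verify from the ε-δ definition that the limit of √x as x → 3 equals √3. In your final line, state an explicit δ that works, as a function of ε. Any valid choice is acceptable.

δ = min(3, √3·ε)

Let ε > 0 be given. We want δ > 0 such that 0 < |x − 3| < δ implies |√x − √3| < ε.
Multiplying by the conjugate, |√x − √3| = |x − 3|/(√x + √3).
Restrict δ ≤ 3 so that |x − 3| < 3 forces x > 0, and then √x + √3 > √3.
Hence |√x − √3| < |x − 3|/√3, which is < ε once |x − 3| < √3·ε.
Take δ = min(3, √3·ε). If 0 < |x − 3| < δ then x > 0 and |√x − √3| < |x − 3|/√3 < ε.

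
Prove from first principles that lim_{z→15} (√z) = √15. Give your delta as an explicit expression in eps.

delta = min(15, √15·eps)

Fix eps > 0. We want delta > 0 such that 0 < |z − 15| < delta implies |√z − √15| < eps.
Multiplying by the conjugate, |√z − √15| = |z − 15|/(√z + √15).
Restrict delta ≤ 15 so that |z − 15| < 15 forces z > 0, and then √z + √15 > √15.
Hence |√z − √15| < |z − 15|/√15, which is < eps once |z − 15| < √15·eps.
Take delta = min(15, √15·eps). If 0 < |z − 15| < delta then z > 0 and |√z − √15| < |z − 15|/√15 < eps.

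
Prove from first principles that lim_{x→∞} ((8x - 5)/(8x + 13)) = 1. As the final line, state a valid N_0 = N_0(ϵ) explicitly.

N_0 = (9/4)/ϵ

Suppose ϵ > 0. We seek N_0 > 0 such that x > N_0 implies |(8x - 5)/(8x + 13) − 1| < ϵ.
(8x - 5)/(8x + 13) − 1 = (8(8x - 5) − 8(8x + 13)) / (8(8x + 13)) = -144/(8(8x + 13)).
For x > 0 we have 8x + 13 > 8x, so |(8x - 5)/(8x + 13) − 1| = 144/(8(8x + 13)) < 144/(8·8x) = (9/4)/x.
Thus |(8x - 5)/(8x + 13) − 1| < ϵ whenever x > (9/4)/ϵ.
Take N_0 = (9/4)/ϵ. If x > N_0 then |(8x - 5)/(8x + 13) − 1| < (9/4)/x < ϵ.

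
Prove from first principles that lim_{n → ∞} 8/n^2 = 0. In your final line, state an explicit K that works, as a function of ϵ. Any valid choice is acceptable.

K = (8/ϵ)^{1/2}

Let ϵ > 0 be given. For n ≥ 1, |8/n^2 − 0| = 8/n^2.
8/n^2 < ϵ ⇔ n^2 > 8/ϵ ⇔ n > (8/ϵ)^{1/2}.
Take K = (8/ϵ)^{1/2}. Then n > K implies 8/n^2 < ϵ.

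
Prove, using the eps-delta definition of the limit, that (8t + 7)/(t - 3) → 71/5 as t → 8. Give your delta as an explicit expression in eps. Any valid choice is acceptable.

Let eps > 0. We want delta > 0 with 0 < |t − 8| < delta ⇒ |(8t + 7)/(t - 3) − (71/5)| < eps.
Combining over a common denominator, (8t + 7)/(t - 3) − (71/5) = [(8t + 7)·5 − 71·(t - 3)] / [5·(t - 3)] = -31(t − 8) / (5(t - 3)).
So |(8t + 7)/(t - 3) − (71/5)| = 31|t − 8| / (5·|t − 3|).
Restrict delta ≤ 5/2. Then |t − 8| < 5/2 gives |t − 3| = |(t − 8) + 5| ≥ 5 − 5/2 = 5/2.
Hence |(8t + 7)/(t - 3) − (71/5)| < 31|t − 8|/(5·(5/2)) = (62/25)|t − 8|, which is < eps once |t − 8| < (25/62)eps.
Take delta = min(5/2, (25/62)eps). Then 0 < |t − 8| < delta forces both bounds, so |(8t + 7)/(t - 3) − (71/5)| < eps.

delta = min(5/2, (25/62)eps)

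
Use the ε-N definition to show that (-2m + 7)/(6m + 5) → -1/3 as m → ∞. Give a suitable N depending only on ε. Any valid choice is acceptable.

Suppose ε > 0. For m ≥ 1, |(-2m + 7)/(6m + 5) + 1/3| = |52|/(6(6m + 5)) = 52/(6(6m + 5)).
Since 6m + 5 ≥ 6m for m ≥ 1, this is ≤ 52/(6·6m) = (13/9)/m.
So |(-2m + 7)/(6m + 5) + 1/3| < ε whenever m > (13/9)/ε.
Take N = (13/9)/ε. If m > N then |(-2m + 7)/(6m + 5) + 1/3| ≤ (13/9)/m < ε.

N = (13/9)/ε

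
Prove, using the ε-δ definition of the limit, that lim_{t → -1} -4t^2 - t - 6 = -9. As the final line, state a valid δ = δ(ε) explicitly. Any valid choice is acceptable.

Let ε > 0. We want δ > 0 such that 0 < |t + 1| < δ implies |(-4t^2 - t - 6) + 9| < ε.
(-4t^2 - t - 6) + 9 = -4t^2 - t + 3 = (t + 1)(-4t + 3).
So |(-4t^2 - t - 6) + 9| = |t + 1|·|-4t + 3|.
Require δ ≤ 1. Then |t + 1| < 1 gives |t| < 2, and by the triangle inequality |-4t + 3| ≤ 4·2 + 3 = 11.
Hence |(-4t^2 - t - 6) + 9| ≤ 11|t + 1| < ε provided |t + 1| < ε/11.
Take δ = min(1, ε/11). Then 0 < |t + 1| < δ gives both |t + 1| < 1 and |t + 1| < ε/11, so |(-4t^2 - t - 6) + 9| < ε.

δ = min(1, ε/11)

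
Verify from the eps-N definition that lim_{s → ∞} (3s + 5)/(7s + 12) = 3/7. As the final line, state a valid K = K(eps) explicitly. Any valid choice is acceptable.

Fix eps > 0. We seek K > 0 such that s > K implies |(3s + 5)/(7s + 12) − (3/7)| < eps.
(3s + 5)/(7s + 12) − (3/7) = (7(3s + 5) − 3(7s + 12)) / (7(7s + 12)) = -1/(7(7s + 12)).
For s > 0 we have 7s + 12 > 7s, so |(3s + 5)/(7s + 12) − (3/7)| = 1/(7(7s + 12)) < 1/(7·7s) = (1/49)/s.
Thus |(3s + 5)/(7s + 12) − (3/7)| < eps whenever s > (1/49)/eps.
Take K = (1/49)/eps. If s > K then |(3s + 5)/(7s + 12) − (3/7)| < (1/49)/s < eps.

K = (1/49)/eps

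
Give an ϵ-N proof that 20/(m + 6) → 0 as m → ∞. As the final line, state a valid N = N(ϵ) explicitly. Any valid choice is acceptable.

Suppose ϵ > 0. For m ≥ 1, |20/(m + 6) − 0| = 20/(m + 6) ≤ 20/m.
We need 20/m < ϵ, i.e. m > 20/ϵ.
Take N = 20/ϵ. If m > N then |20/(m + 6)| ≤ 20/m < ϵ.

N = 20/ϵ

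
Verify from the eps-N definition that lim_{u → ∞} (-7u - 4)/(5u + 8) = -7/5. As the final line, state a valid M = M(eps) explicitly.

Let eps > 0. We seek M > 0 such that u > M implies |(-7u - 4)/(5u + 8) + 7/5| < eps.
(-7u - 4)/(5u + 8) + 7/5 = (5(-7u - 4) − (-7)(5u + 8)) / (5(5u + 8)) = 36/(5(5u + 8)).
For u > 0 we have 5u + 8 > 5u, so |(-7u - 4)/(5u + 8) + 7/5| = 36/(5(5u + 8)) < 36/(5·5u) = (36/25)/u.
Thus |(-7u - 4)/(5u + 8) + 7/5| < eps whenever u > (36/25)/eps.
Take M = (36/25)/eps. If u > M then |(-7u - 4)/(5u + 8) + 7/5| < (36/25)/u < eps.

M = (36/25)/eps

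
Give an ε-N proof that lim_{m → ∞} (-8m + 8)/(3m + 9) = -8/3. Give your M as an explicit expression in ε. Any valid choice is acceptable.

M = (32/3)/ε

Fix ε > 0. For m ≥ 1, |(-8m + 8)/(3m + 9) + 8/3| = |96|/(3(3m + 9)) = 96/(3(3m + 9)).
Since 3m + 9 ≥ 3m for m ≥ 1, this is ≤ 96/(3·3m) = (32/3)/m.
So |(-8m + 8)/(3m + 9) + 8/3| < ε whenever m > (32/3)/ε.
Take M = (32/3)/ε. If m > M then |(-8m + 8)/(3m + 9) + 8/3| ≤ (32/3)/m < ε.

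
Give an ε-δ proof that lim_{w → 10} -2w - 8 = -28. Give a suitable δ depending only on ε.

δ = ε/2

Let ε > 0 be given. We need δ > 0 so that 0 < |w − 10| < δ implies |(-2w - 8) + 28| < ε.
Since (-2w - 8) + 28 = -2(w − 10), we have |(-2w - 8) + 28| = 2|w − 10|.
Thus it suffices that |w − 10| < ε/2.
Take δ = ε/2. If 0 < |w − 10| < δ then |(-2w - 8) + 28| = 2|w − 10| < 2·(ε/2) = ε.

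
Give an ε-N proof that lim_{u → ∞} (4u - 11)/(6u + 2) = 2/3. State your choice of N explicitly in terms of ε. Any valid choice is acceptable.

Suppose ε > 0. We seek N > 0 such that u > N implies |(4u - 11)/(6u + 2) − (2/3)| < ε.
(4u - 11)/(6u + 2) − (2/3) = (6(4u - 11) − 4(6u + 2)) / (6(6u + 2)) = -74/(6(6u + 2)).
For u > 0 we have 6u + 2 > 6u, so |(4u - 11)/(6u + 2) − (2/3)| = 74/(6(6u + 2)) < 74/(6·6u) = (37/18)/u.
Thus |(4u - 11)/(6u + 2) − (2/3)| < ε whenever u > (37/18)/ε.
Take N = (37/18)/ε. If u > N then |(4u - 11)/(6u + 2) − (2/3)| < (37/18)/u < ε.

N = (37/18)/ε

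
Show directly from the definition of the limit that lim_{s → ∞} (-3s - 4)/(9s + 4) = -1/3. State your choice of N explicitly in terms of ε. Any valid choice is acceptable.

N = (8/27)/ε

Let ε > 0 be given. We seek N > 0 such that s > N implies |(-3s - 4)/(9s + 4) + 1/3| < ε.
(-3s - 4)/(9s + 4) + 1/3 = (9(-3s - 4) − (-3)(9s + 4)) / (9(9s + 4)) = -24/(9(9s + 4)).
For s > 0 we have 9s + 4 > 9s, so |(-3s - 4)/(9s + 4) + 1/3| = 24/(9(9s + 4)) < 24/(9·9s) = (8/27)/s.
Thus |(-3s - 4)/(9s + 4) + 1/3| < ε whenever s > (8/27)/ε.
Take N = (8/27)/ε. If s > N then |(-3s - 4)/(9s + 4) + 1/3| < (8/27)/s < ε.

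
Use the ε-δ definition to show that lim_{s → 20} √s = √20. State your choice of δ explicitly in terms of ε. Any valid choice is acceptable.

δ = min(20, √20·ε)

Let ε > 0. We want δ > 0 such that 0 < |s − 20| < δ implies |√s − √20| < ε.
Rationalise: √s − √20 = (s − 20)/(√s + √20), so |√s − √20| = |s − 20|/(√s + √20).
Restrict δ ≤ 20 so that |s − 20| < 20 forces s > 0, and then √s + √20 > √20.
Hence |√s − √20| < |s − 20|/√20, which is < ε once |s − 20| < √20·ε.
Take δ = min(20, √20·ε). If 0 < |s − 20| < δ then s > 0 and |√s − √20| < |s − 20|/√20 < ε.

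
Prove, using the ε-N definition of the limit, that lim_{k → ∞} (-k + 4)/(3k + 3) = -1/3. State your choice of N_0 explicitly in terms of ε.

Let ε > 0. For k ≥ 1, |(-k + 4)/(3k + 3) + 1/3| = |15|/(3(3k + 3)) = 15/(3(3k + 3)).
Since 3k + 3 ≥ 3k for k ≥ 1, this is ≤ 15/(3·3k) = (5/3)/k.
So |(-k + 4)/(3k + 3) + 1/3| < ε whenever k > (5/3)/ε.
Take N_0 = (5/3)/ε. If k > N_0 then |(-k + 4)/(3k + 3) + 1/3| ≤ (5/3)/k < ε.

N_0 = (5/3)/ε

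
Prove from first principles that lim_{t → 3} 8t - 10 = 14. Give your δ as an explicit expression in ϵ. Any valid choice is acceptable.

δ = ϵ/8

Let ϵ > 0 be given. We need δ > 0 so that 0 < |t − 3| < δ implies |(8t - 10) − 14| < ϵ.
Since (8t - 10) − 14 = 8(t − 3), we have |(8t - 10) − 14| = 8|t − 3|.
So 8|t − 3| < ϵ exactly when |t − 3| < ϵ/8.
Take δ = ϵ/8. If 0 < |t − 3| < δ then |(8t - 10) − 14| = 8|t − 3| < 8·(ϵ/8) = ϵ.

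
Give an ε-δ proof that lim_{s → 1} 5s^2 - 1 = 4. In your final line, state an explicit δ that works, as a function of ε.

Let ε > 0. We want δ > 0 such that 0 < |s − 1| < δ implies |(5s^2 - 1) − 4| < ε.
(5s^2 - 1) − 4 = 5s^2 - 5 = (s − 1)(5s + 5).
So |(5s^2 - 1) − 4| = |s − 1|·|5s + 5|.
Require δ ≤ 2. Then |s − 1| < 2 gives |s| < 3, and by the triangle inequality |5s + 5| ≤ 5·3 + 5 = 20.
Hence |(5s^2 - 1) − 4| ≤ 20|s − 1| < ε provided |s − 1| < ε/20.
Take δ = min(2, ε/20). Then 0 < |s − 1| < δ gives both |s − 1| < 2 and |s − 1| < ε/20, so |(5s^2 - 1) − 4| < ε.

δ = min(2, ε/20)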